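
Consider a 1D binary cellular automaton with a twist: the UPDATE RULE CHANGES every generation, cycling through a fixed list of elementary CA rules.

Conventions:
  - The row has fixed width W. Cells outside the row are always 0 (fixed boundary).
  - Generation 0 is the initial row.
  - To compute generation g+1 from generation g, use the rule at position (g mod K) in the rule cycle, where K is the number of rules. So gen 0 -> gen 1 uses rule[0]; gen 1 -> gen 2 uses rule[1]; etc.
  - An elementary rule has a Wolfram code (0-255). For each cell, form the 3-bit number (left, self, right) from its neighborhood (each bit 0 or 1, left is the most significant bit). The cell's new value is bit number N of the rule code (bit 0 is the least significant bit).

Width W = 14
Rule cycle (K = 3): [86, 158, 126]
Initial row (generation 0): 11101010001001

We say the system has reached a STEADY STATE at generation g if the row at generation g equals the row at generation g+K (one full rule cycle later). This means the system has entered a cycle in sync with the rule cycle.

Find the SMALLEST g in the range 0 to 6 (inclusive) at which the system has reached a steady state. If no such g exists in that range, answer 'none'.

Gen 0: 11101010001001
Gen 1 (rule 86): 00101011011111
Gen 2 (rule 158): 01101010011110
Gen 3 (rule 126): 11111111110011
Gen 4 (rule 86): 00000000011101
Gen 5 (rule 158): 00000000111001
Gen 6 (rule 126): 00000001101111
Gen 7 (rule 86): 00000010100001
Gen 8 (rule 158): 00000110110011
Gen 9 (rule 126): 00001111111111

Answer: none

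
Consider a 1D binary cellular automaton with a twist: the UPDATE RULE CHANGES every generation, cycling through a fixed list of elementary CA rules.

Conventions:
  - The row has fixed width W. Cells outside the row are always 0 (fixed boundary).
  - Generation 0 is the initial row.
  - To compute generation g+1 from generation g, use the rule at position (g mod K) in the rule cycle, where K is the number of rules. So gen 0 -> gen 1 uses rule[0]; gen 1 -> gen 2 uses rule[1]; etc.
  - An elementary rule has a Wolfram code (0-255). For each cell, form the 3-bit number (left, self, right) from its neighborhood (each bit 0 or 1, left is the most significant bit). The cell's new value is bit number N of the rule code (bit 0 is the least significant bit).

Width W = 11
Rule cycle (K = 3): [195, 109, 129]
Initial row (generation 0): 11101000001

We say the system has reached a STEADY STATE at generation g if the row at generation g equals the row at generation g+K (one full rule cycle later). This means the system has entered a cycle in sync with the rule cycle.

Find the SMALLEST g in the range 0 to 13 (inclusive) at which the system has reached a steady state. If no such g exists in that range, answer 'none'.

Answer: none

Derivation:
Gen 0: 11101000001
Gen 1 (rule 195): 01100011110
Gen 2 (rule 109): 01101010010
Gen 3 (rule 129): 00000000000
Gen 4 (rule 195): 11111111111
Gen 5 (rule 109): 10000000001
Gen 6 (rule 129): 00111111100
Gen 7 (rule 195): 11011111101
Gen 8 (rule 109): 11110000111
Gen 9 (rule 129): 01100110010
Gen 10 (rule 195): 10101010100
Gen 11 (rule 109): 11111111101
Gen 12 (rule 129): 01111111000
Gen 13 (rule 195): 10111111011
Gen 14 (rule 109): 11100001111
Gen 15 (rule 129): 01001100110
Gen 16 (rule 195): 10010101010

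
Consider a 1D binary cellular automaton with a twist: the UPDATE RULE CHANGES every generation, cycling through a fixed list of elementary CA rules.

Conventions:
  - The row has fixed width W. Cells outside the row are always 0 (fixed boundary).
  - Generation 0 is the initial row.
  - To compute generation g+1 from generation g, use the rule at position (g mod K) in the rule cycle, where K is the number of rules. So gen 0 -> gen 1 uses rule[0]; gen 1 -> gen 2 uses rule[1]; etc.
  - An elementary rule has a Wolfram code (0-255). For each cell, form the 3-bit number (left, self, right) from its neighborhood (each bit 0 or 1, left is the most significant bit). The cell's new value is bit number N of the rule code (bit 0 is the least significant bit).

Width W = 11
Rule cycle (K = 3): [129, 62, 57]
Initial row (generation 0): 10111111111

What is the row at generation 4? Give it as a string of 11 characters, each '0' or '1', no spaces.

Answer: 00000111001

Derivation:
Gen 0: 10111111111
Gen 1 (rule 129): 00011111110
Gen 2 (rule 62): 00110000001
Gen 3 (rule 57): 10101111100
Gen 4 (rule 129): 00000111001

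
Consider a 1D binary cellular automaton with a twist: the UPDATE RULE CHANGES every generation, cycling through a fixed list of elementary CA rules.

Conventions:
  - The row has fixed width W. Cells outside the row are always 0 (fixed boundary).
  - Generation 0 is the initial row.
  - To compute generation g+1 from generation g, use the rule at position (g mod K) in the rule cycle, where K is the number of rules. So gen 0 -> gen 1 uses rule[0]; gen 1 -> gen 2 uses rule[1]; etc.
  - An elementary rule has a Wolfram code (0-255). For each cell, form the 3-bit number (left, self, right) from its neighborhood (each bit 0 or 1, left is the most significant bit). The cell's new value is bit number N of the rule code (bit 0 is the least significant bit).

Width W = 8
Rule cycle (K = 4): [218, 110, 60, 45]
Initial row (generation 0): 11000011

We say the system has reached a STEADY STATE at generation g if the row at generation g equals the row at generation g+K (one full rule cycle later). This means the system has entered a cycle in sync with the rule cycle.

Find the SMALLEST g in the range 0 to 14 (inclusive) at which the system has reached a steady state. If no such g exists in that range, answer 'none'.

Gen 0: 11000011
Gen 1 (rule 218): 11100111
Gen 2 (rule 110): 10101101
Gen 3 (rule 60): 11111011
Gen 4 (rule 45): 10000110
Gen 5 (rule 218): 01001111
Gen 6 (rule 110): 11011001
Gen 7 (rule 60): 10110101
Gen 8 (rule 45): 11101111
Gen 9 (rule 218): 11101111
Gen 10 (rule 110): 10111001
Gen 11 (rule 60): 11100101
Gen 12 (rule 45): 10000111
Gen 13 (rule 218): 01001111
Gen 14 (rule 110): 11011001
Gen 15 (rule 60): 10110101
Gen 16 (rule 45): 11101111
Gen 17 (rule 218): 11101111
Gen 18 (rule 110): 10111001

Answer: none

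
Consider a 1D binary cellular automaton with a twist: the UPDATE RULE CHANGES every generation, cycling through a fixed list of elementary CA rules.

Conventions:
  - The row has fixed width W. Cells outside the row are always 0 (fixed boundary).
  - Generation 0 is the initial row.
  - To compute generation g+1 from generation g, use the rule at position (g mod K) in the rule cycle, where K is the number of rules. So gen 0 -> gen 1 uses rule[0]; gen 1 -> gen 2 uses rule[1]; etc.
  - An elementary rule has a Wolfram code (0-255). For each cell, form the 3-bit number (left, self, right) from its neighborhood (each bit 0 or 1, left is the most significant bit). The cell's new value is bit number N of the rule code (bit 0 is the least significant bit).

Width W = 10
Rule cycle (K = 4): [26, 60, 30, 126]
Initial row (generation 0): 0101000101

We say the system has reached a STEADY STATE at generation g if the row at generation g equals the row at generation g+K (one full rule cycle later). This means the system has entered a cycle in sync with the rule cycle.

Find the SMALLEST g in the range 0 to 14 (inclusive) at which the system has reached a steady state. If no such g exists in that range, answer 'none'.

Gen 0: 0101000101
Gen 1 (rule 26): 1000101000
Gen 2 (rule 60): 1100111100
Gen 3 (rule 30): 1011100010
Gen 4 (rule 126): 1110110111
Gen 5 (rule 26): 1000100100
Gen 6 (rule 60): 1100110110
Gen 7 (rule 30): 1011100101
Gen 8 (rule 126): 1110111111
Gen 9 (rule 26): 1000100000
Gen 10 (rule 60): 1100110000
Gen 11 (rule 30): 1011101000
Gen 12 (rule 126): 1110111100
Gen 13 (rule 26): 1000100010
Gen 14 (rule 60): 1100110011
Gen 15 (rule 30): 1011101110
Gen 16 (rule 126): 1110111011
Gen 17 (rule 26): 1000100010
Gen 18 (rule 60): 1100110011

Answer: 13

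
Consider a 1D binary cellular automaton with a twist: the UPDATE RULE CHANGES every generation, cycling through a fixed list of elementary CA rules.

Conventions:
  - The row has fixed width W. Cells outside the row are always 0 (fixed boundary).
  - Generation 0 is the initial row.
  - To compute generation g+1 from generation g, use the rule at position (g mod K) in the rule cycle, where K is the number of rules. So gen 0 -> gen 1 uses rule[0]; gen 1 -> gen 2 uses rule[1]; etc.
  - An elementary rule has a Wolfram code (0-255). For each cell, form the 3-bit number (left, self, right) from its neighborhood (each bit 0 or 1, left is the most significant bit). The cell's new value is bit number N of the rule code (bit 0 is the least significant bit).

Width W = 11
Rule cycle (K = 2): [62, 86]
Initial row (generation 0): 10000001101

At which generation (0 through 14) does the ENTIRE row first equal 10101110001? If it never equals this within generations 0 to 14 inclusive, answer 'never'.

Gen 0: 10000001101
Gen 1 (rule 62): 11000011011
Gen 2 (rule 86): 01100101001
Gen 3 (rule 62): 11011111111
Gen 4 (rule 86): 01000000001
Gen 5 (rule 62): 11100000011
Gen 6 (rule 86): 00110000101
Gen 7 (rule 62): 01101001111
Gen 8 (rule 86): 10101110001
Gen 9 (rule 62): 11111001011
Gen 10 (rule 86): 00001111001
Gen 11 (rule 62): 00011000111
Gen 12 (rule 86): 00101101001
Gen 13 (rule 62): 01111011111
Gen 14 (rule 86): 10001000001

Answer: 8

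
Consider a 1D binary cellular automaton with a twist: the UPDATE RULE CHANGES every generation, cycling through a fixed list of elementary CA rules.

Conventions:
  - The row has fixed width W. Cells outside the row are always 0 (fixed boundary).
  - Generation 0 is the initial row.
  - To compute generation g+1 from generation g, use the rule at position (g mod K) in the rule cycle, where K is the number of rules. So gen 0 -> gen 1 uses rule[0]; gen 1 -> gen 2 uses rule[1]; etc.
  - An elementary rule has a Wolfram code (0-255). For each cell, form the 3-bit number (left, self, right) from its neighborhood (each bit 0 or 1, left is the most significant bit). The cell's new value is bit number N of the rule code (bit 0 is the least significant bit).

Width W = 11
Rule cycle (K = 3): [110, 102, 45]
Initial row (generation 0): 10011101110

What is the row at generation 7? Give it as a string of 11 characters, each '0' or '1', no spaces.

Answer: 11110001111

Derivation:
Gen 0: 10011101110
Gen 1 (rule 110): 10110111010
Gen 2 (rule 102): 11011001110
Gen 3 (rule 45): 10110001000
Gen 4 (rule 110): 11110011000
Gen 5 (rule 102): 00010101000
Gen 6 (rule 45): 11011111011
Gen 7 (rule 110): 11110001111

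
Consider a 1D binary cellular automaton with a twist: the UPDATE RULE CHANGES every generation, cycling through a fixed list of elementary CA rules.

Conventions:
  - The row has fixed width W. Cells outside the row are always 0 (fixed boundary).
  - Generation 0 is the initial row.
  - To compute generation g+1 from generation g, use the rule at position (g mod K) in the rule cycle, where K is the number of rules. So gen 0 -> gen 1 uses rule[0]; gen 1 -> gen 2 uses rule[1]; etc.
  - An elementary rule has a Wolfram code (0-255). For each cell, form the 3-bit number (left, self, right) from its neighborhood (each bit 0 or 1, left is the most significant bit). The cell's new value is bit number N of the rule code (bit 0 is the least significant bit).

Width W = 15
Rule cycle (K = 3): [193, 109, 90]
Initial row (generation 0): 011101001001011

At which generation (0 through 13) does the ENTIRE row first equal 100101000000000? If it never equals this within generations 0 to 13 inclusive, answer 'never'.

Answer: never

Derivation:
Gen 0: 011101001001011
Gen 1 (rule 193): 001100000000001
Gen 2 (rule 109): 101101111111101
Gen 3 (rule 90): 001101000000100
Gen 4 (rule 193): 100100011110001
Gen 5 (rule 109): 100101010010101
Gen 6 (rule 90): 011000001100000
Gen 7 (rule 193): 001011100101111
Gen 8 (rule 109): 101110100111001
Gen 9 (rule 90): 001010011101110
Gen 10 (rule 193): 100000001100110
Gen 11 (rule 109): 101111101100110
Gen 12 (rule 90): 001000101111111
Gen 13 (rule 193): 100010000111111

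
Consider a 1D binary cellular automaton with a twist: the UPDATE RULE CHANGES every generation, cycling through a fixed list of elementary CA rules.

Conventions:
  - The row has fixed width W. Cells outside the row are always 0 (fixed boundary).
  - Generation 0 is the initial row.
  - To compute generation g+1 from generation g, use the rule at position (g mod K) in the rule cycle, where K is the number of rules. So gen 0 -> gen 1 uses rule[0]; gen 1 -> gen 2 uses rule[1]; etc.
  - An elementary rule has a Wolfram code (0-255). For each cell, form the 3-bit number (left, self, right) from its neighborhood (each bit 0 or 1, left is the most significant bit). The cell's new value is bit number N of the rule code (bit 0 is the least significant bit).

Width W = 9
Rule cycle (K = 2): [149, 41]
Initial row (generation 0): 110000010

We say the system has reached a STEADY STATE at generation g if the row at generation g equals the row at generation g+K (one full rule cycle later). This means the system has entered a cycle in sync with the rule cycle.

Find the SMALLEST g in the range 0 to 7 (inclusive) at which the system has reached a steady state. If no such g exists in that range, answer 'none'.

Gen 0: 110000010
Gen 1 (rule 149): 001111011
Gen 2 (rule 41): 101000110
Gen 3 (rule 149): 101110001
Gen 4 (rule 41): 011000100
Gen 5 (rule 149): 000110111
Gen 6 (rule 41): 110101100
Gen 7 (rule 149): 000100011
Gen 8 (rule 41): 110001010
Gen 9 (rule 149): 001101011

Answer: none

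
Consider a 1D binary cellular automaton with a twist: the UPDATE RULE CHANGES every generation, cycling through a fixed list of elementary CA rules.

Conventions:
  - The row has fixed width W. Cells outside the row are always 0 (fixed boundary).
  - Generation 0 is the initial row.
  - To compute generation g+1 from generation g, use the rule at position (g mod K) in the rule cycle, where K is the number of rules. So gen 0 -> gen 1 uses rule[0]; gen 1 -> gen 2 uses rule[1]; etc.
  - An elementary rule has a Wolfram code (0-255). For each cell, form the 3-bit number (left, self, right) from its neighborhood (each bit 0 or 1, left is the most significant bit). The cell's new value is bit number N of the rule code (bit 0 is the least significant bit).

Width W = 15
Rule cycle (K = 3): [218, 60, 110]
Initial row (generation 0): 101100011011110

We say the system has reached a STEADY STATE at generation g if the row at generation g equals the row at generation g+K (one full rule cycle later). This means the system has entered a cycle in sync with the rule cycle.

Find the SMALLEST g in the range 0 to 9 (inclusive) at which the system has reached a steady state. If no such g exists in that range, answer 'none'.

Answer: none

Derivation:
Gen 0: 101100011011110
Gen 1 (rule 218): 001110111011111
Gen 2 (rule 60): 001001100110000
Gen 3 (rule 110): 011011101110000
Gen 4 (rule 218): 111011101111000
Gen 5 (rule 60): 100110011000100
Gen 6 (rule 110): 101110111001100
Gen 7 (rule 218): 001110111111110
Gen 8 (rule 60): 001001100000001
Gen 9 (rule 110): 011011100000011
Gen 10 (rule 218): 111011110000111
Gen 11 (rule 60): 100110001000100
Gen 12 (rule 110): 101110011001100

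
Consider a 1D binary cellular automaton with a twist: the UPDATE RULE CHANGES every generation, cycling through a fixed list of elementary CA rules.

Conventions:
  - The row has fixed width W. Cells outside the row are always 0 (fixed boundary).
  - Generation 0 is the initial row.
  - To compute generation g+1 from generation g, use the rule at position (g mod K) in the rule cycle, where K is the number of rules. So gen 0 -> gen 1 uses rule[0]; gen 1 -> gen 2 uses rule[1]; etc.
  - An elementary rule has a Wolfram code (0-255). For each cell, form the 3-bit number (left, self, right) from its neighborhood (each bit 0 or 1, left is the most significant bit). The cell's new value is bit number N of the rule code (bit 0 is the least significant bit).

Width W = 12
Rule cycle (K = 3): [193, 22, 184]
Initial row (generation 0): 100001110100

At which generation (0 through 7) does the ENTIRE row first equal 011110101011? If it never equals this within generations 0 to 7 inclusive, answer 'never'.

Answer: never

Derivation:
Gen 0: 100001110100
Gen 1 (rule 193): 001100110001
Gen 2 (rule 22): 010011001011
Gen 3 (rule 184): 001010100110
Gen 4 (rule 193): 100000000010
Gen 5 (rule 22): 110000000111
Gen 6 (rule 184): 101000000110
Gen 7 (rule 193): 000011110010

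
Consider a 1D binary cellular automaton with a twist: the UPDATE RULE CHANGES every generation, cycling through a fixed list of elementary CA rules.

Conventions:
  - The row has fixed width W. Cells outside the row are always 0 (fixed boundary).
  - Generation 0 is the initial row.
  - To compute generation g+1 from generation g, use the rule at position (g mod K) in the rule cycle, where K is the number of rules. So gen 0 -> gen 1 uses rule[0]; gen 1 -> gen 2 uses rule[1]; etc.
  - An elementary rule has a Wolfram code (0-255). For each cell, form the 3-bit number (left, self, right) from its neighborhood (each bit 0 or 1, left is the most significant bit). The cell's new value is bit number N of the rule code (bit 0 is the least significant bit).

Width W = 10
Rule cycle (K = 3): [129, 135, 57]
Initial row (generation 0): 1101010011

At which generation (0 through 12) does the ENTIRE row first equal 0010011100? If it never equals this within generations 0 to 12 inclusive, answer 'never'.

Answer: never

Derivation:
Gen 0: 1101010011
Gen 1 (rule 129): 0000000000
Gen 2 (rule 135): 1111111111
Gen 3 (rule 57): 1000000000
Gen 4 (rule 129): 0011111111
Gen 5 (rule 135): 1101111110
Gen 6 (rule 57): 1011000001
Gen 7 (rule 129): 0000011100
Gen 8 (rule 135): 1111101001
Gen 9 (rule 57): 1000010100
Gen 10 (rule 129): 0011000001
Gen 11 (rule 135): 1100011111
Gen 12 (rule 57): 1011010000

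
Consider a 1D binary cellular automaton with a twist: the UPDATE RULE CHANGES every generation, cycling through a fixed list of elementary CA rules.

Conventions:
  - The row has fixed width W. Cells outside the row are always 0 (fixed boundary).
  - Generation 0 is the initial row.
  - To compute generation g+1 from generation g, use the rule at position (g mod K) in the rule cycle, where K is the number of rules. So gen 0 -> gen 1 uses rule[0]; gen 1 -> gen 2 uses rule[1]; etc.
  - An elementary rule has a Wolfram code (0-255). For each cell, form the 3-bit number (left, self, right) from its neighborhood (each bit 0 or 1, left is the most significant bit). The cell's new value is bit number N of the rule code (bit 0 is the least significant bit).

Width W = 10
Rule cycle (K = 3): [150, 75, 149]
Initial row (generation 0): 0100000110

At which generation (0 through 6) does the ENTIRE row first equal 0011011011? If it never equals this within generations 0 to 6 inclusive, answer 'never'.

Gen 0: 0100000110
Gen 1 (rule 150): 1110001001
Gen 2 (rule 75): 1010110010
Gen 3 (rule 149): 1010001011
Gen 4 (rule 150): 1011011000
Gen 5 (rule 75): 0011011011
Gen 6 (rule 149): 1000000000

Answer: 5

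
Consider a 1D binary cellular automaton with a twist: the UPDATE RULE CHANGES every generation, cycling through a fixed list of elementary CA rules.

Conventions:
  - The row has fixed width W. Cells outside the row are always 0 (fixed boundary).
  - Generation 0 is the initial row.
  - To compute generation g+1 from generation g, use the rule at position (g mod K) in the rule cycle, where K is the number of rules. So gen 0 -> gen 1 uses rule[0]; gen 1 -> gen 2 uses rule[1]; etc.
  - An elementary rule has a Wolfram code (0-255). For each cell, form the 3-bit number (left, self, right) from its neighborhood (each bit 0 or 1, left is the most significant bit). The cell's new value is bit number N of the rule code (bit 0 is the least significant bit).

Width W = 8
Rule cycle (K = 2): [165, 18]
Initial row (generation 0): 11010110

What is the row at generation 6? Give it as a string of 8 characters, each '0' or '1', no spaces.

Answer: 00000000

Derivation:
Gen 0: 11010110
Gen 1 (rule 165): 00111000
Gen 2 (rule 18): 01000100
Gen 3 (rule 165): 01010101
Gen 4 (rule 18): 10000000
Gen 5 (rule 165): 10111111
Gen 6 (rule 18): 00000000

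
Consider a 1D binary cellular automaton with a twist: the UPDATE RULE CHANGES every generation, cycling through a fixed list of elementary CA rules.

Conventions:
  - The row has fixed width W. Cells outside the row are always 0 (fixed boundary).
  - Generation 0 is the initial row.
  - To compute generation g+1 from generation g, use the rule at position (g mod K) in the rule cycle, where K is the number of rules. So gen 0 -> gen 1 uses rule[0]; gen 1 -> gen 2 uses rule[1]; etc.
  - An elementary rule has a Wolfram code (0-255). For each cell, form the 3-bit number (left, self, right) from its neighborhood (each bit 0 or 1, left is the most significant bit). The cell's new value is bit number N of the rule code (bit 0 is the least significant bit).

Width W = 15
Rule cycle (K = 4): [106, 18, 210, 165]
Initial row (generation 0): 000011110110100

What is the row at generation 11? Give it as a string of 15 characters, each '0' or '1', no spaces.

Gen 0: 000011110110100
Gen 1 (rule 106): 000110011111000
Gen 2 (rule 18): 001001100000100
Gen 3 (rule 210): 010110110001010
Gen 4 (rule 165): 011001000101110
Gen 5 (rule 106): 111010001011010
Gen 6 (rule 18): 000001010000001
Gen 7 (rule 210): 000010001000010
Gen 8 (rule 165): 111010101011010
Gen 9 (rule 106): 101101010111100
Gen 10 (rule 18): 000000000000010
Gen 11 (rule 210): 000000000000101

Answer: 000000000000101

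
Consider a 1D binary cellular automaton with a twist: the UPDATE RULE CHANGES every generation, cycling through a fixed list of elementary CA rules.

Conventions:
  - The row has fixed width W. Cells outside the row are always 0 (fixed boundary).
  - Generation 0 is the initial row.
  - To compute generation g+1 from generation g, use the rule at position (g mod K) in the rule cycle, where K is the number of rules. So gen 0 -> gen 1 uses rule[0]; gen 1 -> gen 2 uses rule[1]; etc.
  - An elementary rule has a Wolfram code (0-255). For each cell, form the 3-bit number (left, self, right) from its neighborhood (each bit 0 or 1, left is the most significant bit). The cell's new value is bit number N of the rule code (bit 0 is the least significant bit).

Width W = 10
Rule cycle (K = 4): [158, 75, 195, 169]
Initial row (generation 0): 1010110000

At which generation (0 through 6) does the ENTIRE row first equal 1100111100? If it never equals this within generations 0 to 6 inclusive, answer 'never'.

Answer: never

Derivation:
Gen 0: 1010110000
Gen 1 (rule 158): 1010101000
Gen 2 (rule 75): 0000000011
Gen 3 (rule 195): 1111111101
Gen 4 (rule 169): 1111111010
Gen 5 (rule 158): 1111110011
Gen 6 (rule 75): 1000010111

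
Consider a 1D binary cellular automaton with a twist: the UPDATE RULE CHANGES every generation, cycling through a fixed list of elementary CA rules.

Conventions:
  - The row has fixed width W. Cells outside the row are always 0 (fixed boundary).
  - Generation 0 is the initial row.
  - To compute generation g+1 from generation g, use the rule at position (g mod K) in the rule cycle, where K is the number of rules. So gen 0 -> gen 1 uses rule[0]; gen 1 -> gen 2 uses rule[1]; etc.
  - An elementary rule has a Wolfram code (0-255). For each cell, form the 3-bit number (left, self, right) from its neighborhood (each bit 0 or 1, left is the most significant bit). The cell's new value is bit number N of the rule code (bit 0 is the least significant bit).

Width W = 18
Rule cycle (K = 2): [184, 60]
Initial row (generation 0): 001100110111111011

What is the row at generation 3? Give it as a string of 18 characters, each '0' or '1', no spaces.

Gen 0: 001100110111111011
Gen 1 (rule 184): 001010101111110110
Gen 2 (rule 60): 001111111000001101
Gen 3 (rule 184): 001111110100001010

Answer: 001111110100001010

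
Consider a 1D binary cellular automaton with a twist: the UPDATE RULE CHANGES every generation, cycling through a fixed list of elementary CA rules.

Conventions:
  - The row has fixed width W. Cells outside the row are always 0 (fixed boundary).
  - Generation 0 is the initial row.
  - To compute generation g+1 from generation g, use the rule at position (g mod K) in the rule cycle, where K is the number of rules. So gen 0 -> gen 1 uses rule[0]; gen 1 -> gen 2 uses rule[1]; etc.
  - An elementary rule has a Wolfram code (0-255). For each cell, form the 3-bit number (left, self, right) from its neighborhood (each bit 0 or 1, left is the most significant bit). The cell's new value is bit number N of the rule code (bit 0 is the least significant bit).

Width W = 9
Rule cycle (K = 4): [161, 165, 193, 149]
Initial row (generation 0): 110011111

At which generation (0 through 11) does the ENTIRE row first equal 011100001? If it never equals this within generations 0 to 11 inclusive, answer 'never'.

Gen 0: 110011111
Gen 1 (rule 161): 000001110
Gen 2 (rule 165): 111100100
Gen 3 (rule 193): 011100001
Gen 4 (rule 149): 001011101
Gen 5 (rule 161): 100101010
Gen 6 (rule 165): 100111110
Gen 7 (rule 193): 000011110
Gen 8 (rule 149): 111001101
Gen 9 (rule 161): 010000010
Gen 10 (rule 165): 010111010
Gen 11 (rule 193): 000011000

Answer: 3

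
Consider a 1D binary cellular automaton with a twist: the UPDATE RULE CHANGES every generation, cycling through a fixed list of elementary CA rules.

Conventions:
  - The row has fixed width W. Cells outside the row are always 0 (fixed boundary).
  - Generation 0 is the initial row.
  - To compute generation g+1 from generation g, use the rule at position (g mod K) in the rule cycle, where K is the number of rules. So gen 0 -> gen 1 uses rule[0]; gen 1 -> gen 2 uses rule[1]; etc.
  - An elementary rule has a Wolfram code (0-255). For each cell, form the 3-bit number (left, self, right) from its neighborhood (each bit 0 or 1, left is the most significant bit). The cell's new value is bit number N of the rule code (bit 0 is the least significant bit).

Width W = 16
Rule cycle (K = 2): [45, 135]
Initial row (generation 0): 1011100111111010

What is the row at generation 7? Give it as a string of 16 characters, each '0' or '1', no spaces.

Gen 0: 1011100111111010
Gen 1 (rule 45): 1110000100000110
Gen 2 (rule 135): 0100111101111000
Gen 3 (rule 45): 0100100011000011
Gen 4 (rule 135): 1101101100011100
Gen 5 (rule 45): 1011011001010001
Gen 6 (rule 135): 1000000011010111
Gen 7 (rule 45): 1011111010111100

Answer: 1011111010111100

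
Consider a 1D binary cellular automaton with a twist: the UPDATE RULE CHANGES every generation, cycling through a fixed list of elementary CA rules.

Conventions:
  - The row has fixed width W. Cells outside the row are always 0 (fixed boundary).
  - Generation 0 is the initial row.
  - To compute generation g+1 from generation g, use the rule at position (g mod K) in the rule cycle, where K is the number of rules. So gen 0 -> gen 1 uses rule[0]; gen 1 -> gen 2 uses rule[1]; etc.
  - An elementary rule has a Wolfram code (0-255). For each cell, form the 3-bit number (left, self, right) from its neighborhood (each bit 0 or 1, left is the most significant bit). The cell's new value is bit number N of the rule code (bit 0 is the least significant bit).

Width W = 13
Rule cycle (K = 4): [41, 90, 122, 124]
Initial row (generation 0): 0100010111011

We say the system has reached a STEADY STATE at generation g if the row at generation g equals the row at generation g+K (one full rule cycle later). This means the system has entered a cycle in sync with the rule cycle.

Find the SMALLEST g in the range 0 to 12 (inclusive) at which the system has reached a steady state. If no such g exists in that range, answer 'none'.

Gen 0: 0100010111011
Gen 1 (rule 41): 0001001100110
Gen 2 (rule 90): 0010111111111
Gen 3 (rule 122): 0101100000001
Gen 4 (rule 124): 0111110000001
Gen 5 (rule 41): 0100000111100
Gen 6 (rule 90): 1010001100110
Gen 7 (rule 122): 0101011111111
Gen 8 (rule 124): 0111110000001
Gen 9 (rule 41): 0100000111100
Gen 10 (rule 90): 1010001100110
Gen 11 (rule 122): 0101011111111
Gen 12 (rule 124): 0111110000001
Gen 13 (rule 41): 0100000111100
Gen 14 (rule 90): 1010001100110
Gen 15 (rule 122): 0101011111111
Gen 16 (rule 124): 0111110000001

Answer: 4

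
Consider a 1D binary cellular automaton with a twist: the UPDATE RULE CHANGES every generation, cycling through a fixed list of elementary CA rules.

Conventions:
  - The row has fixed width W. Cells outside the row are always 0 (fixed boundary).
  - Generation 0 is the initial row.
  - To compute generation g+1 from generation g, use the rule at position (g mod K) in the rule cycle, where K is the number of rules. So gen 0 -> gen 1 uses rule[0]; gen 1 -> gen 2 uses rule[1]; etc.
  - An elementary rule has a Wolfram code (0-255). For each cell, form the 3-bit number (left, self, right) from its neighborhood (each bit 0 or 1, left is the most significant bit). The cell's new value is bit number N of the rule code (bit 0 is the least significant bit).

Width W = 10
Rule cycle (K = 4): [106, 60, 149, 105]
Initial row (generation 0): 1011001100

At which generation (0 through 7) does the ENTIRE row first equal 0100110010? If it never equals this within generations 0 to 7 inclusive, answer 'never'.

Gen 0: 1011001100
Gen 1 (rule 106): 0111011100
Gen 2 (rule 60): 0100110010
Gen 3 (rule 149): 0110001011
Gen 4 (rule 105): 0110100111
Gen 5 (rule 106): 1111001101
Gen 6 (rule 60): 1000101011
Gen 7 (rule 149): 1110101000

Answer: 2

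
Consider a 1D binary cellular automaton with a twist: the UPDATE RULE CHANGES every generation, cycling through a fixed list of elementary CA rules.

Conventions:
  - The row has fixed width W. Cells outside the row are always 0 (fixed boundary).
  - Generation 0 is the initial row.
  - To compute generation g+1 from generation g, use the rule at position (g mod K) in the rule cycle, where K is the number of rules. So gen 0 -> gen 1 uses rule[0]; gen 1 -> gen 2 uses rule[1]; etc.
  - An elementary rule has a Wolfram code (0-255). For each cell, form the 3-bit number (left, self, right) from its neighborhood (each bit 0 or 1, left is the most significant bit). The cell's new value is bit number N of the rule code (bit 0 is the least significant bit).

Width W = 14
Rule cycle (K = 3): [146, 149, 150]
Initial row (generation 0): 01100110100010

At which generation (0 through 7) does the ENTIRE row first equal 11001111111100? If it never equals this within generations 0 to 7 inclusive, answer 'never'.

Answer: never

Derivation:
Gen 0: 01100110100010
Gen 1 (rule 146): 10011000010101
Gen 2 (rule 149): 11000111010101
Gen 3 (rule 150): 00101010010101
Gen 4 (rule 146): 01000001100000
Gen 5 (rule 149): 01111100011111
Gen 6 (rule 150): 10111010101110
Gen 7 (rule 146): 00010000000101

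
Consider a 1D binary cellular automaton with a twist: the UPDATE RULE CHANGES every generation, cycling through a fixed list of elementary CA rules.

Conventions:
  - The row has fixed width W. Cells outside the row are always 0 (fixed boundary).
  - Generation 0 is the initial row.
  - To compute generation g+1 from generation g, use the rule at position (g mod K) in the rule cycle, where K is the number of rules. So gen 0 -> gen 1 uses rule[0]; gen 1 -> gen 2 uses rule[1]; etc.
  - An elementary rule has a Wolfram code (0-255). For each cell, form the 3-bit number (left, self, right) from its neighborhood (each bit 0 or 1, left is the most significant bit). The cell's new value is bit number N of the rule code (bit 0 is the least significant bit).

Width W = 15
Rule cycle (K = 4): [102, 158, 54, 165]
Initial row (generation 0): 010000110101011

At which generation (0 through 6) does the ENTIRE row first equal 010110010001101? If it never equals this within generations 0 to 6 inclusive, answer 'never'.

Answer: never

Derivation:
Gen 0: 010000110101011
Gen 1 (rule 102): 110001011111101
Gen 2 (rule 158): 101011011111001
Gen 3 (rule 54): 111100100000111
Gen 4 (rule 165): 011000101110010
Gen 5 (rule 102): 101001110010110
Gen 6 (rule 158): 101111101110101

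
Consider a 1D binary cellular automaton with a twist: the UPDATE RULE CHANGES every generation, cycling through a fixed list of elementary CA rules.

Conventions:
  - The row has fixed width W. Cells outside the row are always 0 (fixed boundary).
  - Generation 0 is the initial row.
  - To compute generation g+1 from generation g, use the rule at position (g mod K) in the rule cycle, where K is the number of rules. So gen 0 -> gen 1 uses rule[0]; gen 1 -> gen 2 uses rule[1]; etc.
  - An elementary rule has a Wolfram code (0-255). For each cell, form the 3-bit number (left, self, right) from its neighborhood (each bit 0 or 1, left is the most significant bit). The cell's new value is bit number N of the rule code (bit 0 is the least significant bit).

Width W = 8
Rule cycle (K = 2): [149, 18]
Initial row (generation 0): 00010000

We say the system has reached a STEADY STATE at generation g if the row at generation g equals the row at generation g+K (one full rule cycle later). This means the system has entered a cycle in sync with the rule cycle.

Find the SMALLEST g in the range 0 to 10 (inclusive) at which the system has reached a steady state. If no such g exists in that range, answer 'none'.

Answer: 2

Derivation:
Gen 0: 00010000
Gen 1 (rule 149): 11011111
Gen 2 (rule 18): 00000000
Gen 3 (rule 149): 11111111
Gen 4 (rule 18): 00000000
Gen 5 (rule 149): 11111111
Gen 6 (rule 18): 00000000
Gen 7 (rule 149): 11111111
Gen 8 (rule 18): 00000000
Gen 9 (rule 149): 11111111
Gen 10 (rule 18): 00000000
Gen 11 (rule 149): 11111111
Gen 12 (rule 18): 00000000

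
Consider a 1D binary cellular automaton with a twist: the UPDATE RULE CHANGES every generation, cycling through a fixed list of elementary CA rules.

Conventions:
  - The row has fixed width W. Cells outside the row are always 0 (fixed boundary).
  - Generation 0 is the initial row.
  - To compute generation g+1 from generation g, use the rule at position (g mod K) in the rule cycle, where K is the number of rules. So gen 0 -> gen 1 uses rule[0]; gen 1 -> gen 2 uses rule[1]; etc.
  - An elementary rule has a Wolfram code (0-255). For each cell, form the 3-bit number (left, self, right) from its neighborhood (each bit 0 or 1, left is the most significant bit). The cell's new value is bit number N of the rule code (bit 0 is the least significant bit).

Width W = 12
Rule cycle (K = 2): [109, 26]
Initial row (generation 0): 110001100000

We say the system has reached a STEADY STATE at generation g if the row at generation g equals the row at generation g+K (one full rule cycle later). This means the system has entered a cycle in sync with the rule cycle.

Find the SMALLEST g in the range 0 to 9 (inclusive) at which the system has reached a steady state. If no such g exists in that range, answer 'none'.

Gen 0: 110001100000
Gen 1 (rule 109): 110101101111
Gen 2 (rule 26): 100001001000
Gen 3 (rule 109): 101101001011
Gen 4 (rule 26): 001000110010
Gen 5 (rule 109): 101010110010
Gen 6 (rule 26): 000000101101
Gen 7 (rule 109): 111110111111
Gen 8 (rule 26): 100000100000
Gen 9 (rule 109): 101110101111
Gen 10 (rule 26): 001000001000
Gen 11 (rule 109): 101011101011

Answer: none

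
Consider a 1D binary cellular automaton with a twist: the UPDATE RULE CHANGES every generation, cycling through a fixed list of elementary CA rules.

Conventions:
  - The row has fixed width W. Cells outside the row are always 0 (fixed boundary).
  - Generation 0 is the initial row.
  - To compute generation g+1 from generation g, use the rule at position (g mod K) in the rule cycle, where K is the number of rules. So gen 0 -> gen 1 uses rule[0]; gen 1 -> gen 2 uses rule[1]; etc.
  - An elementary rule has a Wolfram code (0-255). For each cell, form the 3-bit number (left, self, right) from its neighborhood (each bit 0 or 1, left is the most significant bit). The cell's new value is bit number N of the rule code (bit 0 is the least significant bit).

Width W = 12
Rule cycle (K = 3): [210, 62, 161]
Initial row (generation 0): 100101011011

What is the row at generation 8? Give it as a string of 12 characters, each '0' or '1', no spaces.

Gen 0: 100101011011
Gen 1 (rule 210): 011000001001
Gen 2 (rule 62): 110100011111
Gen 3 (rule 161): 001001001110
Gen 4 (rule 210): 010110110111
Gen 5 (rule 62): 111101101100
Gen 6 (rule 161): 011010010001
Gen 7 (rule 210): 101001101010
Gen 8 (rule 62): 111111011111

Answer: 111111011111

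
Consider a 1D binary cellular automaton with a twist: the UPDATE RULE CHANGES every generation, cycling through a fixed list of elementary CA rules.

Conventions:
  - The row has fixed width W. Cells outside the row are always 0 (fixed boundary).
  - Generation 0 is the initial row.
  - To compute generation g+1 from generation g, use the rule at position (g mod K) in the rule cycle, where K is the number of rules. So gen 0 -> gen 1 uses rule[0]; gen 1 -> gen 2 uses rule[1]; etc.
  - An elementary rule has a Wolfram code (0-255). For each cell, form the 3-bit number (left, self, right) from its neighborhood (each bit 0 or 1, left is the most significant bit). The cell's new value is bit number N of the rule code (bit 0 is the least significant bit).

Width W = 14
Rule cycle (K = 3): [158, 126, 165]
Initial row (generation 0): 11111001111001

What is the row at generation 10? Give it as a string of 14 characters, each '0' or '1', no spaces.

Answer: 11011111101011

Derivation:
Gen 0: 11111001111001
Gen 1 (rule 158): 11110111110111
Gen 2 (rule 126): 10011100011101
Gen 3 (rule 165): 10001001001011
Gen 4 (rule 158): 11011111111010
Gen 5 (rule 126): 11110000001111
Gen 6 (rule 165): 01100111100110
Gen 7 (rule 158): 11011111011101
Gen 8 (rule 126): 11110001110111
Gen 9 (rule 165): 01100100101010
Gen 10 (rule 158): 11011111101011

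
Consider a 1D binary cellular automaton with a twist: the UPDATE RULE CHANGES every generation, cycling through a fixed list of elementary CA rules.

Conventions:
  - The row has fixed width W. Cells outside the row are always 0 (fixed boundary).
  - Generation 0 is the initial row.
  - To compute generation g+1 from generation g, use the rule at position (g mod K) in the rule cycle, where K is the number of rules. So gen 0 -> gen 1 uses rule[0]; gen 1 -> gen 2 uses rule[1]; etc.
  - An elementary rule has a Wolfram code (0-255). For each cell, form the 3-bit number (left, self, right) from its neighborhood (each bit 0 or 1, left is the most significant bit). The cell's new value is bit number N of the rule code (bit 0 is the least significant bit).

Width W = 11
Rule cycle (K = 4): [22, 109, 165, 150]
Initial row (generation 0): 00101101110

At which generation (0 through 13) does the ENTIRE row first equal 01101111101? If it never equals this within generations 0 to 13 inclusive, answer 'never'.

Gen 0: 00101101110
Gen 1 (rule 22): 01100000001
Gen 2 (rule 109): 01101111101
Gen 3 (rule 165): 00010111011
Gen 4 (rule 150): 00110010000
Gen 5 (rule 22): 01001111000
Gen 6 (rule 109): 01001001011
Gen 7 (rule 165): 01001001100
Gen 8 (rule 150): 11111110010
Gen 9 (rule 22): 00000001111
Gen 10 (rule 109): 11111101001
Gen 11 (rule 165): 01111011001
Gen 12 (rule 150): 10110000111
Gen 13 (rule 22): 10001001000

Answer: 2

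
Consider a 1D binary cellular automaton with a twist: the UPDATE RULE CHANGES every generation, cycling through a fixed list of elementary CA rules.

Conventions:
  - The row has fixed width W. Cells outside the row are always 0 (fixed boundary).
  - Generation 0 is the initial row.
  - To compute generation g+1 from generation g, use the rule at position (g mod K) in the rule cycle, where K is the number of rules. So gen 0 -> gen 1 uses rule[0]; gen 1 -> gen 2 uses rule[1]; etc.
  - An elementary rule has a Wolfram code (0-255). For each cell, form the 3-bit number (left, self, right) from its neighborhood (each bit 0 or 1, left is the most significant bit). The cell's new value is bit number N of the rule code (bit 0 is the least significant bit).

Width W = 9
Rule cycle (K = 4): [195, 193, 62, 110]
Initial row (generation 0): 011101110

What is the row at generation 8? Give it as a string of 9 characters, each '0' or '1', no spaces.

Gen 0: 011101110
Gen 1 (rule 195): 101100110
Gen 2 (rule 193): 000100010
Gen 3 (rule 62): 001110111
Gen 4 (rule 110): 011011101
Gen 5 (rule 195): 101001100
Gen 6 (rule 193): 000000101
Gen 7 (rule 62): 000001111
Gen 8 (rule 110): 000011001

Answer: 000011001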